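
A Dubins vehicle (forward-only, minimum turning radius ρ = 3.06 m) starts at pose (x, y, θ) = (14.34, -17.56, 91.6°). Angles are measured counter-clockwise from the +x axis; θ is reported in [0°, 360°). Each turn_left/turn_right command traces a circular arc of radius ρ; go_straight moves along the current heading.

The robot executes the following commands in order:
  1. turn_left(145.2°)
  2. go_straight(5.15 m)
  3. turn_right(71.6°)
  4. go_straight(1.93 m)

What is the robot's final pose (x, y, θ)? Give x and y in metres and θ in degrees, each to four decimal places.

(0.6926, -21.0692, 165.2000°)

set_pose: (x, y, θ) = (14.3400, -17.5600, 91.6000°), ρ = 3.06
turn_left(145.2°): centre at ρ to the left, rotate +145.2° → (8.7207, -15.9699, 236.8000°)
go_straight(5.15): x += 5.15·cos θ, y += 5.15·sin θ → (5.9007, -20.2792, 236.8000°)
turn_right(71.6°): centre at ρ to the right, rotate −71.6° → (2.5586, -21.5622, 165.2000°)
go_straight(1.93): x += 1.93·cos θ, y += 1.93·sin θ → (0.6926, -21.0692, 165.2000°)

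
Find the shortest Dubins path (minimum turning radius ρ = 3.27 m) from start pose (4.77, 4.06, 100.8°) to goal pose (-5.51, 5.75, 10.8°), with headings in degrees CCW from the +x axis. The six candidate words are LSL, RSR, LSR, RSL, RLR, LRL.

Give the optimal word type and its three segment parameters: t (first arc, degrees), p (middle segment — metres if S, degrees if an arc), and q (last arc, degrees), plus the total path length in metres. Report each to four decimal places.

Let ψ = atan2(Δy, Δx) = atan2(1.69, -10.28) = 170.6643° be the start→goal bearing.
Normalize: d = |goal − start| / ρ = 10.417989/3.27 = 3.185929, α = (θ_start − ψ) mod 360° = 290.1357° = 5.063824 rad, β = (θ_goal − ψ) mod 360° = 200.1357° = 3.493028 rad.
Common terms: sin α = -0.938880, cos α = 0.344245, sin β = -0.344245, cos β = -0.938880, cos(α−β) = -0.000000, d² = 10.150146. Work in radians in the unit-radius frame; every candidate has L = ρ·(t + p + q).
LSL: p² = 2 + d² − 2cos(α−β) + 2d(sin α − sin β) = 8.361221; p = √p² = 2.891578; φ = atan2(cos β − cos α, d + sin α − sin β) = -0.459774 rad; t = (φ − α) mod 2π = 0.759587 rad, q = (β − φ) mod 2π = 3.952802 rad → L = 3.27·(0.759587 + 2.891578 + 3.952802) = 3.27·7.603967 = 24.864971 m
RSR: p² = 2 + d² − 2cos(α−β) + 2d(sin β − sin α) = 15.939072; p = √p² = 3.992377; φ = atan2(cos α − cos β, d − sin α + sin β) = 0.327201 rad; t = (α − φ) mod 2π = 4.736623 rad, q = (φ − β) mod 2π = 3.117359 rad → L = 3.27·(4.736623 + 3.992377 + 3.117359) = 3.27·11.846358 = 38.737592 m
LSR: p² = d² − 2 + 2cos(α−β) + 2d(sin α + sin β) = -0.025746 < 0 → infeasible
RSL: p² = d² − 2 + 2cos(α−β) − 2d(sin α + sin β) = 16.326039; p = √p² = 4.040549; φ = atan2(cos α + cos β, d − sin α − sin β) − atan2(2, p) = -0.591904 rad; t = (α − φ) mod 2π = 5.655728 rad, q = (β − φ) mod 2π = 4.084932 rad → L = 3.27·(5.655728 + 4.040549 + 4.084932) = 3.27·13.781210 = 45.064555 m
RLR: c = (6 − d² + 2cos(α−β) + 2d(sin α − sin β))/8 = -0.992384; p = 2π − arccos c = 3.265089 rad; φ = atan2(cos α − cos β, d − sin α + sin β) = 0.327201 rad; t = (α − φ + p/2) mod 2π = 0.085982 rad, q = (α − β − t + p) mod 2π = 4.749903 rad → L = 3.27·(0.085982 + 3.265089 + 4.749903) = 3.27·8.100975 = 26.490188 m
LRL: c = (6 − d² + 2cos(α−β) − 2d(sin α − sin β))/8 = -0.045153; p = 2π − arccos c = 4.667221 rad; φ = atan2(cos β − cos α, d + sin α − sin β) = -0.459774 rad; t = (φ − α + p/2) mod 2π = 3.093198 rad, q = (β − α − t + p) mod 2π = 0.003227 rad → L = 3.27·(3.093198 + 4.667221 + 0.003227) = 3.27·7.763646 = 25.387121 m
Shortest: LSL with L = 24.864971 m ≈ 24.8650 m
Convert LSL to answer units (arcs ×180/π): t = 0.759587·180/π = 43.5211°, p = ρ·p = 3.27·2.891578 = 9.4555 m, q = 3.952802·180/π = 226.4789°, L = 24.8650 m.

LSL: t = 43.5211°, p = 9.4555 m, q = 226.4789°, L = 24.8650 m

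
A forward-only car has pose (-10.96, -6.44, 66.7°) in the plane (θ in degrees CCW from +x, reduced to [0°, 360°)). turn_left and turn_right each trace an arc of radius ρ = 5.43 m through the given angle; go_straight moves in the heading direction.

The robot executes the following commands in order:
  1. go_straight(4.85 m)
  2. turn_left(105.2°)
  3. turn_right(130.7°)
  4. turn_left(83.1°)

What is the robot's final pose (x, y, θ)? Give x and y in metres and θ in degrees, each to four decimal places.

set_pose: (x, y, θ) = (-10.9600, -6.4400, 66.7000°), ρ = 5.43
go_straight(4.85): x += 4.85·cos θ, y += 4.85·sin θ → (-9.0416, -1.9855, 66.7000°)
turn_left(105.2°): centre at ρ to the left, rotate +105.2° → (-13.2637, 5.5381, 171.9000°)
turn_right(130.7°): centre at ρ to the right, rotate −130.7° → (-16.0753, 14.9995, 41.2000°)
turn_left(83.1°): centre at ρ to the left, rotate +83.1° → (-15.1662, 22.1451, 124.3000°)

(-15.1662, 22.1451, 124.3000°)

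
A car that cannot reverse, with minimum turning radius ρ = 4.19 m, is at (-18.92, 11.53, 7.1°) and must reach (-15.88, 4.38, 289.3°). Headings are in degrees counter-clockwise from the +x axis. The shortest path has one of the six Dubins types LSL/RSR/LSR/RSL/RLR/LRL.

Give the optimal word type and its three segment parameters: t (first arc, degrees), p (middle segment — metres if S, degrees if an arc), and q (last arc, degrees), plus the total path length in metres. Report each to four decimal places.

Let ψ = atan2(Δy, Δx) = atan2(-7.15, 3.04) = -66.9660° be the start→goal bearing.
Normalize: d = |goal − start| / ρ = 7.769434/4.19 = 1.854280, α = (θ_start − ψ) mod 360° = 74.0660° = 1.292696 rad, β = (θ_goal − ψ) mod 360° = 356.2660° = 6.218015 rad.
Common terms: sin α = 0.961579, cos α = 0.274529, sin β = -0.065124, cos β = 0.997877, cos(α−β) = 0.211325, d² = 3.438355. Work in radians in the unit-radius frame; every candidate has L = ρ·(t + p + q).
LSL: p² = 2 + d² − 2cos(α−β) + 2d(sin α − sin β) = 8.823294; p = √p² = 2.970403; φ = atan2(cos β − cos α, d + sin α − sin β) = 0.245992 rad; t = (φ − α) mod 2π = 5.236481 rad, q = (β − φ) mod 2π = 5.972023 rad → L = 4.19·(5.236481 + 2.970403 + 5.972023) = 4.19·14.178907 = 59.409622 m
RSR: p² = 2 + d² − 2cos(α−β) + 2d(sin β − sin α) = 1.208116; p = √p² = 1.099143; φ = atan2(cos α − cos β, d − sin α + sin β) = -0.718294 rad; t = (α − φ) mod 2π = 2.010990 rad, q = (φ − β) mod 2π = 5.630061 rad → L = 4.19·(2.010990 + 1.099143 + 5.630061) = 4.19·8.740195 = 36.621417 m
LSR: p² = d² − 2 + 2cos(α−β) + 2d(sin α + sin β) = 5.185560; p = √p² = 2.277183; φ = atan2(−cos α − cos β, d + sin α + sin β) − atan2(−2, p) = 0.287426 rad; t = (φ − α) mod 2π = 5.277915 rad, q = (φ − β) mod 2π = 0.352596 rad → L = 4.19·(5.277915 + 2.277183 + 0.352596) = 4.19·7.907694 = 33.133239 m
RSL: p² = d² − 2 + 2cos(α−β) − 2d(sin α + sin β) = -1.463552 < 0 → infeasible
RLR: c = (6 − d² + 2cos(α−β) + 2d(sin α − sin β))/8 = 0.848985; p = 2π − arccos c = 5.726451 rad; φ = atan2(cos α − cos β, d − sin α + sin β) = -0.718294 rad; t = (α − φ + p/2) mod 2π = 4.874216 rad, q = (α − β − t + p) mod 2π = 2.210102 rad → L = 4.19·(4.874216 + 5.726451 + 2.210102) = 4.19·12.810769 = 53.677122 m
LRL: c = (6 − d² + 2cos(α−β) − 2d(sin α − sin β))/8 = -0.102912; p = 2π − arccos c = 4.609295 rad; φ = atan2(cos β − cos α, d + sin α − sin β) = 0.245992 rad; t = (φ − α + p/2) mod 2π = 1.257943 rad, q = (β − α − t + p) mod 2π = 1.993485 rad → L = 4.19·(1.257943 + 4.609295 + 1.993485) = 4.19·7.860723 = 32.936430 m
Shortest: LRL with L = 32.936430 m ≈ 32.9364 m
Convert LRL to answer units (arcs ×180/π): t = 1.257943·180/π = 72.0748°, p = 4.609295·180/π = 264.0931°, q = 1.993485·180/π = 114.2183°, L = 32.9364 m.

LRL: t = 72.0748°, p = 264.0931°, q = 114.2183°, L = 32.9364 m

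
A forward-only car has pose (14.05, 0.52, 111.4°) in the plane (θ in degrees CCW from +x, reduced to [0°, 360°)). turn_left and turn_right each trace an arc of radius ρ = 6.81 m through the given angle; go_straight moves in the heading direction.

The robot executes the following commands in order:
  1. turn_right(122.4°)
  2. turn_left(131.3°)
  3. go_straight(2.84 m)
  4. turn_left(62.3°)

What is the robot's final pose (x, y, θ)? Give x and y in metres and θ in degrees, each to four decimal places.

set_pose: (x, y, θ) = (14.0500, 0.5200, 111.4000°), ρ = 6.81
turn_right(122.4°): centre at ρ to the right, rotate −122.4° → (21.6899, 9.6897, -11.0000° ≡ 349.0000°)
turn_left(131.3°): centre at ρ to the left, rotate +131.3° → (28.8690, 19.8104, 480.3000° ≡ 120.3000°)
go_straight(2.84): x += 2.84·cos θ, y += 2.84·sin θ → (27.4362, 22.2624, 120.3000°)
turn_left(62.3°): centre at ρ to the left, rotate +62.3° → (21.2475, 25.6296, 182.6000°)

(21.2475, 25.6296, 182.6000°)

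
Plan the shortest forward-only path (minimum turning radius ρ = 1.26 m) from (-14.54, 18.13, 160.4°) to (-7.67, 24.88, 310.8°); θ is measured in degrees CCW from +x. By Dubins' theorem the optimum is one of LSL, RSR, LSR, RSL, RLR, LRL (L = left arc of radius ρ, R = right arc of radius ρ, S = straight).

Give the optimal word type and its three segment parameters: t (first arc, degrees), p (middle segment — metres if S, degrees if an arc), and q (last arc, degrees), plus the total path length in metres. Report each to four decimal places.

RSR: t = 119.6130°, p = 7.2556 m, q = 89.9870°, L = 11.8649 m

Let ψ = atan2(Δy, Δx) = atan2(6.75, 6.87) = 44.4952° be the start→goal bearing.
Normalize: d = |goal − start| / ρ = 9.631168/1.26 = 7.643784, α = (θ_start − ψ) mod 360° = 115.9048° = 2.022920 rad, β = (θ_goal − ψ) mod 360° = 266.3048° = 4.647895 rad.
Common terms: sin α = 0.899521, cos α = -0.436877, sin β = -0.997921, cos β = -0.064449, cos(α−β) = -0.869495, d² = 58.427438. Work in radians in the unit-radius frame; every candidate has L = ρ·(t + p + q).
LSL: p² = 2 + d² − 2cos(α−β) + 2d(sin α − sin β) = 91.173706; p = √p² = 9.548492; φ = atan2(cos β − cos α, d + sin α − sin β) = 0.039014 rad; t = (φ − α) mod 2π = 4.299279 rad, q = (β − φ) mod 2π = 4.608882 rad → L = 1.26·(4.299279 + 9.548492 + 4.608882) = 1.26·18.456653 = 23.255383 m
RSR: p² = 2 + d² − 2cos(α−β) + 2d(sin β − sin α) = 33.159149; p = √p² = 5.758398; φ = atan2(cos α − cos β, d − sin α + sin β) = -0.064721 rad; t = (α − φ) mod 2π = 2.087641 rad, q = (φ − β) mod 2π = 1.570569 rad → L = 1.26·(2.087641 + 5.758398 + 1.570569) = 1.26·9.416608 = 11.864926 m
LSR: p² = d² − 2 + 2cos(α−β) + 2d(sin α + sin β) = 53.184154; p = √p² = 7.292747; φ = atan2(−cos α − cos β, d + sin α + sin β) − atan2(−2, p) = 0.334008 rad; t = (φ − α) mod 2π = 4.594273 rad, q = (φ − β) mod 2π = 1.969298 rad → L = 1.26·(4.594273 + 7.292747 + 1.969298) = 1.26·13.856318 = 17.458960 m
RSL: p² = d² − 2 + 2cos(α−β) − 2d(sin α + sin β) = 56.192741; p = √p² = 7.496182; φ = atan2(cos α + cos β, d − sin α − sin β) − atan2(2, p) = -0.325391 rad; t = (α − φ) mod 2π = 2.348312 rad, q = (β − φ) mod 2π = 4.973287 rad → L = 1.26·(2.348312 + 7.496182 + 4.973287) = 1.26·14.817780 = 18.670403 m
RLR: c = (6 − d² + 2cos(α−β) + 2d(sin α − sin β))/8 = -3.144894, |c| > 1 → infeasible
LRL: c = (6 − d² + 2cos(α−β) − 2d(sin α − sin β))/8 = -10.396713, |c| > 1 → infeasible
Shortest: RSR with L = 11.864926 m ≈ 11.8649 m
Convert RSR to answer units (arcs ×180/π): t = 2.087641·180/π = 119.6130°, p = ρ·p = 1.26·5.758398 = 7.2556 m, q = 1.570569·180/π = 89.9870°, L = 11.8649 m.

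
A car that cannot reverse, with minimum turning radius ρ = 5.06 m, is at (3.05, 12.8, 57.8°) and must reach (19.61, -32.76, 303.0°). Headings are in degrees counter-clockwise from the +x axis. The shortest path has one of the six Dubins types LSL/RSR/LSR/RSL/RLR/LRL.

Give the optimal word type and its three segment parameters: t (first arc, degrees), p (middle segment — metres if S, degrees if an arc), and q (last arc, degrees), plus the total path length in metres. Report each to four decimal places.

Let ψ = atan2(Δy, Δx) = atan2(-45.56, 16.56) = -70.0250° be the start→goal bearing.
Normalize: d = |goal − start| / ρ = 48.476254/5.06 = 9.580287, α = (θ_start − ψ) mod 360° = 127.8250° = 2.230967 rad, β = (θ_goal − ψ) mod 360° = 13.0250° = 0.227329 rad.
Common terms: sin α = 0.789888, cos α = -0.613251, sin β = 0.225376, cos β = 0.974272, cos(α−β) = -0.419452, d² = 91.781906. Work in radians in the unit-radius frame; every candidate has L = ρ·(t + p + q).
LSL: p² = 2 + d² − 2cos(α−β) + 2d(sin α − sin β) = 105.437186; p = √p² = 10.268261; φ = atan2(cos β − cos α, d + sin α − sin β) = 0.155228 rad; t = (φ − α) mod 2π = 4.207446 rad, q = (β − φ) mod 2π = 0.072101 rad → L = 5.06·(4.207446 + 10.268261 + 0.072101) = 5.06·14.547808 = 73.611911 m
RSR: p² = 2 + d² − 2cos(α−β) + 2d(sin β − sin α) = 83.804433; p = √p² = 9.154476; φ = atan2(cos α − cos β, d − sin α + sin β) = -0.174296 rad; t = (α − φ) mod 2π = 2.405263 rad, q = (φ − β) mod 2π = 5.881561 rad → L = 5.06·(2.405263 + 9.154476 + 5.881561) = 5.06·17.441299 = 88.252975 m
LSR: p² = d² − 2 + 2cos(α−β) + 2d(sin α + sin β) = 108.396034; p = √p² = 10.411342; φ = atan2(−cos α − cos β, d + sin α + sin β) − atan2(−2, p) = 0.155727 rad; t = (φ − α) mod 2π = 4.207945 rad, q = (φ − β) mod 2π = 6.211583 rad → L = 5.06·(4.207945 + 10.411342 + 6.211583) = 5.06·20.830870 = 105.404203 m
RSL: p² = d² − 2 + 2cos(α−β) − 2d(sin α + sin β) = 69.489969; p = √p² = 8.336064; φ = atan2(cos α + cos β, d − sin α − sin β) − atan2(2, p) = -0.193345 rad; t = (α − φ) mod 2π = 2.424312 rad, q = (β − φ) mod 2π = 0.420674 rad → L = 5.06·(2.424312 + 8.336064 + 0.420674) = 5.06·11.181050 = 56.576111 m
RLR: c = (6 − d² + 2cos(α−β) + 2d(sin α − sin β))/8 = -9.475554, |c| > 1 → infeasible
LRL: c = (6 − d² + 2cos(α−β) − 2d(sin α − sin β))/8 = -12.179648, |c| > 1 → infeasible
Shortest: RSL with L = 56.576111 m ≈ 56.5761 m
Convert RSL to answer units (arcs ×180/π): t = 2.424312·180/π = 138.9028°, p = ρ·p = 5.06·8.336064 = 42.1805 m, q = 0.420674·180/π = 24.1028°, L = 56.5761 m.

RSL: t = 138.9028°, p = 42.1805 m, q = 24.1028°, L = 56.5761 m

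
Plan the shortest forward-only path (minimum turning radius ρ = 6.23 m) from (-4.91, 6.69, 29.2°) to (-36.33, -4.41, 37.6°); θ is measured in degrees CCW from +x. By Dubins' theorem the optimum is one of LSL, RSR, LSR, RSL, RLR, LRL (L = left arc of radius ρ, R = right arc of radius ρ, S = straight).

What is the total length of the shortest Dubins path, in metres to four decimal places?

70.6690 m

Let ψ = atan2(Δy, Δx) = atan2(-11.10, -31.42) = -160.5428° be the start→goal bearing.
Normalize: d = |goal − start| / ρ = 33.323061/6.23 = 5.348806, α = (θ_start − ψ) mod 360° = 189.7428° = 3.311637 rad, β = (θ_goal − ψ) mod 360° = 198.1428° = 3.458244 rad.
Common terms: sin α = -0.169226, cos α = -0.985577, sin β = -0.311386, cos β = -0.950283, cos(α−β) = 0.989272, d² = 28.609725. Work in radians in the unit-radius frame; every candidate has L = ρ·(t + p + q).
LSL: p² = 2 + d² − 2cos(α−β) + 2d(sin α − sin β) = 30.151961; p = √p² = 5.491080; φ = atan2(cos β − cos α, d + sin α − sin β) = 0.006428 rad; t = (φ − α) mod 2π = 2.977976 rad, q = (β − φ) mod 2π = 3.451817 rad → L = 6.23·(2.977976 + 5.491080 + 3.451817) = 6.23·11.920873 = 74.267039 m
RSR: p² = 2 + d² − 2cos(α−β) + 2d(sin β − sin α) = 27.110400; p = √p² = 5.206765; φ = atan2(cos α − cos β, d − sin α + sin β) = -0.006779 rad; t = (α − φ) mod 2π = 3.318415 rad, q = (φ − β) mod 2π = 2.818163 rad → L = 6.23·(3.318415 + 5.206765 + 2.818163) = 6.23·11.343342 = 70.669024 m
LSR: p² = d² − 2 + 2cos(α−β) + 2d(sin α + sin β) = 23.446870; p = √p² = 4.842197; φ = atan2(−cos α − cos β, d + sin α + sin β) − atan2(−2, p) = 0.770176 rad; t = (φ − α) mod 2π = 3.741725 rad, q = (φ − β) mod 2π = 3.595117 rad → L = 6.23·(3.741725 + 4.842197 + 3.595117) = 6.23·12.179039 = 75.875414 m
RSL: p² = d² − 2 + 2cos(α−β) − 2d(sin α + sin β) = 33.729670; p = √p² = 5.807725; φ = atan2(cos α + cos β, d − sin α − sin β) − atan2(2, p) = -0.652276 rad; t = (α − φ) mod 2π = 3.963912 rad, q = (β − φ) mod 2π = 4.110520 rad → L = 6.23·(3.963912 + 5.807725 + 4.110520) = 6.23·13.882158 = 86.485842 m
RLR: c = (6 − d² + 2cos(α−β) + 2d(sin α − sin β))/8 = -2.388800, |c| > 1 → infeasible
LRL: c = (6 − d² + 2cos(α−β) − 2d(sin α − sin β))/8 = -2.768995, |c| > 1 → infeasible
Shortest: RSR with L = 70.669024 m ≈ 70.6690 m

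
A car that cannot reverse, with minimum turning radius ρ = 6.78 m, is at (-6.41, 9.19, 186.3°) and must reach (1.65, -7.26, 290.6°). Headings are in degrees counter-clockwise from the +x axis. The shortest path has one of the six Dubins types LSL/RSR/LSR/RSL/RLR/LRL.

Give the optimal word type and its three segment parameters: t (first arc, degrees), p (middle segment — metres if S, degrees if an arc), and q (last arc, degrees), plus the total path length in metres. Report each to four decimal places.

RLR: t = 19.4848°, p = 217.3472°, q = 93.5624°, L = 39.0967 m

Let ψ = atan2(Δy, Δx) = atan2(-16.45, 8.06) = -63.8966° be the start→goal bearing.
Normalize: d = |goal − start| / ρ = 18.318463/6.78 = 2.701838, α = (θ_start − ψ) mod 360° = 250.1966° = 4.366754 rad, β = (θ_goal − ψ) mod 360° = 354.4966° = 6.187132 rad.
Common terms: sin α = -0.940860, cos α = -0.338795, sin β = -0.095906, cos β = 0.995390, cos(α−β) = -0.246999, d² = 7.299930. Work in radians in the unit-radius frame; every candidate has L = ρ·(t + p + q).
LSL: p² = 2 + d² − 2cos(α−β) + 2d(sin α − sin β) = 5.228066; p = √p² = 2.286496; φ = atan2(cos β − cos α, d + sin α − sin β) = 0.623039 rad; t = (φ − α) mod 2π = 2.539471 rad, q = (β − φ) mod 2π = 5.564092 rad → L = 6.78·(2.539471 + 2.286496 + 5.564092) = 6.78·10.390060 = 70.444608 m
RSR: p² = 2 + d² − 2cos(α−β) + 2d(sin β − sin α) = 14.359790; p = √p² = 3.789431; φ = atan2(cos α − cos β, d − sin α + sin β) = -0.359793 rad; t = (α − φ) mod 2π = 4.726547 rad, q = (φ − β) mod 2π = 6.019446 rad → L = 6.78·(4.726547 + 3.789431 + 6.019446) = 6.78·14.535424 = 98.550172 m
LSR: p² = d² − 2 + 2cos(α−β) + 2d(sin α + sin β) = -0.796416 < 0 → infeasible
RSL: p² = d² − 2 + 2cos(α−β) − 2d(sin α + sin β) = 10.408280; p = √p² = 3.226187; φ = atan2(cos α + cos β, d − sin α − sin β) − atan2(2, p) = -0.381090 rad; t = (α − φ) mod 2π = 4.747844 rad, q = (β − φ) mod 2π = 0.285037 rad → L = 6.78·(4.747844 + 3.226187 + 0.285037) = 6.78·8.259067 = 55.996474 m
RLR: c = (6 − d² + 2cos(α−β) + 2d(sin α − sin β))/8 = -0.794974; p = 2π − arccos c = 3.793425 rad; φ = atan2(cos α − cos β, d − sin α + sin β) = -0.359793 rad; t = (α − φ + p/2) mod 2π = 0.340074 rad, q = (α − β − t + p) mod 2π = 1.632973 rad → L = 6.78·(0.340074 + 3.793425 + 1.632973) = 6.78·5.766471 = 39.096674 m
LRL: c = (6 − d² + 2cos(α−β) − 2d(sin α − sin β))/8 = 0.346492; p = 2π − arccos c = 5.066218 rad; φ = atan2(cos β − cos α, d + sin α − sin β) = 0.623039 rad; t = (φ − α + p/2) mod 2π = 5.072580 rad, q = (β − α − t + p) mod 2π = 1.814016 rad → L = 6.78·(5.072580 + 5.066218 + 1.814016) = 6.78·11.952813 = 81.040075 m
Shortest: RLR with L = 39.096674 m ≈ 39.0967 m
Convert RLR to answer units (arcs ×180/π): t = 0.340074·180/π = 19.4848°, p = 3.793425·180/π = 217.3472°, q = 1.632973·180/π = 93.5624°, L = 39.0967 m.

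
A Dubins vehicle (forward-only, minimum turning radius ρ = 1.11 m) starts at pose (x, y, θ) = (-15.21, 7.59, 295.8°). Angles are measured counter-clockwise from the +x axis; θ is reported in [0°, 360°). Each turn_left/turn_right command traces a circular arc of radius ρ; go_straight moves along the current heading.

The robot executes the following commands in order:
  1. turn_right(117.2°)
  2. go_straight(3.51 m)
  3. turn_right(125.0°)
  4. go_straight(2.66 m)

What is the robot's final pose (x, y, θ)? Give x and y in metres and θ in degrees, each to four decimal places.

(-19.0332, 9.9924, 53.6000°)

set_pose: (x, y, θ) = (-15.2100, 7.5900, 295.8000°), ρ = 1.11
turn_right(117.2°): centre at ρ to the right, rotate −117.2° → (-16.2365, 5.9972, 178.6000°)
go_straight(3.51): x += 3.51·cos θ, y += 3.51·sin θ → (-19.7454, 6.0830, 178.6000°)
turn_right(125.0°): centre at ρ to the right, rotate −125.0° → (-20.6117, 7.8513, 53.6000°)
go_straight(2.66): x += 2.66·cos θ, y += 2.66·sin θ → (-19.0332, 9.9924, 53.6000°)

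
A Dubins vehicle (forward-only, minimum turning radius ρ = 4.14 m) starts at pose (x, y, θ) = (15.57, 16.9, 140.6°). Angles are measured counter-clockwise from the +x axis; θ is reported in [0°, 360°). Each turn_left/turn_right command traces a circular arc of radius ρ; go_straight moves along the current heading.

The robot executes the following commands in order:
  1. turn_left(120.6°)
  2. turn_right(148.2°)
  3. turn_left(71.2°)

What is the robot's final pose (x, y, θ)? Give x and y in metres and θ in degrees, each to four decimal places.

set_pose: (x, y, θ) = (15.5700, 16.9000, 140.6000°), ρ = 4.14
turn_left(120.6°): centre at ρ to the left, rotate +120.6° → (8.8510, 14.3342, 261.2000°)
turn_right(148.2°): centre at ρ to the right, rotate −148.2° → (0.9488, 13.3500, 113.0000°)
turn_left(71.2°): centre at ρ to the left, rotate +71.2° → (-3.1653, 15.8612, 184.2000°)

(-3.1653, 15.8612, 184.2000°)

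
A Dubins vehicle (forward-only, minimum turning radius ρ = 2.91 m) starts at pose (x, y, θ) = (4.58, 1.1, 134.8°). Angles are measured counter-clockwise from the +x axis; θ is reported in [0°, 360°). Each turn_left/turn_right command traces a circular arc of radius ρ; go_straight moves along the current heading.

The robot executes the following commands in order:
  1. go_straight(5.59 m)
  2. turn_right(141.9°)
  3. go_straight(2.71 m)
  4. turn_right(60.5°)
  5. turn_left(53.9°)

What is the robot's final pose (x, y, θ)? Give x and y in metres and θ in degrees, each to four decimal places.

set_pose: (x, y, θ) = (4.5800, 1.1000, 134.8000°), ρ = 2.91
go_straight(5.59): x += 5.59·cos θ, y += 5.59·sin θ → (0.6411, 5.0665, 134.8000°)
turn_right(141.9°): centre at ρ to the right, rotate −141.9° → (3.0656, 10.0047, -7.1000° ≡ 352.9000°)
go_straight(2.71): x += 2.71·cos θ, y += 2.71·sin θ → (5.7548, 9.6697, 352.9000°)
turn_right(60.5°): centre at ρ to the right, rotate −60.5° → (8.0856, 7.8909, 292.4000°)
turn_left(53.9°): centre at ρ to the left, rotate +53.9° → (10.0868, 6.1726, 346.3000°)

(10.0868, 6.1726, 346.3000°)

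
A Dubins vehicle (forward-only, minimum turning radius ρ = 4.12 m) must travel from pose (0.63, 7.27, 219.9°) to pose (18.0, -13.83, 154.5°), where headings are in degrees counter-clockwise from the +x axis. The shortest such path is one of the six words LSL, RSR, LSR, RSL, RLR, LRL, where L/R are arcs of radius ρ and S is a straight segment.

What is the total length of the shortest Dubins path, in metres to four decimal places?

42.3512 m

Let ψ = atan2(Δy, Δx) = atan2(-21.10, 17.37) = -50.5380° be the start→goal bearing.
Normalize: d = |goal − start| / ρ = 27.329963/4.12 = 6.633486, α = (θ_start − ψ) mod 360° = 270.4380° = 4.720034 rad, β = (θ_goal − ψ) mod 360° = 205.0380° = 3.578588 rad.
Common terms: sin α = -0.999971, cos α = 0.007645, sin β = -0.423219, cos β = -0.906027, cos(α−β) = 0.416281, d² = 44.003140. Work in radians in the unit-radius frame; every candidate has L = ρ·(t + p + q).
LSL: p² = 2 + d² − 2cos(α−β) + 2d(sin α − sin β) = 37.518834; p = √p² = 6.125262; φ = atan2(cos β − cos α, d + sin α − sin β) = -0.149723 rad; t = (φ − α) mod 2π = 1.413428 rad, q = (β − φ) mod 2π = 3.728312 rad → L = 4.12·(1.413428 + 6.125262 + 3.728312) = 4.12·11.267002 = 46.420048 m
RSR: p² = 2 + d² − 2cos(α−β) + 2d(sin β − sin α) = 52.822323; p = √p² = 7.267897; φ = atan2(cos α − cos β, d − sin α + sin β) = 0.126047 rad; t = (α − φ) mod 2π = 4.593987 rad, q = (φ − β) mod 2π = 2.830644 rad → L = 4.12·(4.593987 + 7.267897 + 2.830644) = 4.12·14.692527 = 60.533213 m
LSR: p² = d² − 2 + 2cos(α−β) + 2d(sin α + sin β) = 23.954276; p = √p² = 4.894311; φ = atan2(−cos α − cos β, d + sin α + sin β) − atan2(−2, p) = 0.558676 rad; t = (φ − α) mod 2π = 2.121828 rad, q = (φ − β) mod 2π = 3.263273 rad → L = 4.12·(2.121828 + 4.894311 + 3.263273) = 4.12·10.279411 = 42.351174 m
RSL: p² = d² − 2 + 2cos(α−β) − 2d(sin α + sin β) = 61.717127; p = √p² = 7.856025; φ = atan2(cos α + cos β, d − sin α − sin β) − atan2(2, p) = -0.360335 rad; t = (α − φ) mod 2π = 5.080369 rad, q = (β − φ) mod 2π = 3.938924 rad → L = 4.12·(5.080369 + 7.856025 + 3.938924) = 4.12·16.875318 = 69.526308 m
RLR: c = (6 − d² + 2cos(α−β) + 2d(sin α − sin β))/8 = -5.602790, |c| > 1 → infeasible
LRL: c = (6 − d² + 2cos(α−β) − 2d(sin α − sin β))/8 = -3.689854, |c| > 1 → infeasible
Shortest: LSR with L = 42.351174 m ≈ 42.3512 m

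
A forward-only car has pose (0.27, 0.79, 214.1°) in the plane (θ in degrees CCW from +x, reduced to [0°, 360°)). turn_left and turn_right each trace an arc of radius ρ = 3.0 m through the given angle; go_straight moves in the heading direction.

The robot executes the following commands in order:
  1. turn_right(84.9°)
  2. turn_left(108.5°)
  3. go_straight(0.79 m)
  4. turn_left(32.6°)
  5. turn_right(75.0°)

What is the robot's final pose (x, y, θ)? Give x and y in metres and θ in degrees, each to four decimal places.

(-11.6920, -4.1108, 195.3000°)

set_pose: (x, y, θ) = (0.2700, 0.7900, 214.1000°), ρ = 3.0
turn_right(84.9°): centre at ρ to the right, rotate −84.9° → (-3.7368, 1.3781, 129.2000°)
turn_left(108.5°): centre at ρ to the left, rotate +108.5° → (-8.5974, 1.0851, 237.7000°)
go_straight(0.79): x += 0.79·cos θ, y += 0.79·sin θ → (-9.0195, 0.4173, 237.7000°)
turn_left(32.6°): centre at ρ to the left, rotate +32.6° → (-9.4837, -1.2015, 270.3000°)
turn_right(75.0°): centre at ρ to the right, rotate −75.0° → (-11.6920, -4.1108, 195.3000°)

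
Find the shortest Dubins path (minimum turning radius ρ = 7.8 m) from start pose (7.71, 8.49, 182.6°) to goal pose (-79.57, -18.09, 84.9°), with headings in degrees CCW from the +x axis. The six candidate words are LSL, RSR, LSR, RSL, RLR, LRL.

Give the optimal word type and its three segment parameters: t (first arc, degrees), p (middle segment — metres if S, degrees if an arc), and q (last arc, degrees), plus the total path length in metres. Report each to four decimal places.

Let ψ = atan2(Δy, Δx) = atan2(-26.58, -87.28) = -163.0626° be the start→goal bearing.
Normalize: d = |goal − start| / ρ = 91.237573/7.8 = 11.697125, α = (θ_start − ψ) mod 360° = 345.6626° = 6.032950 rad, β = (θ_goal − ψ) mod 360° = 247.9626° = 4.327763 rad.
Common terms: sin α = -0.247632, cos α = 0.968854, sin β = -0.926939, cos β = -0.375212, cos(α−β) = -0.133986, d² = 136.822728. Work in radians in the unit-radius frame; every candidate has L = ρ·(t + p + q).
LSL: p² = 2 + d² − 2cos(α−β) + 2d(sin α − sin β) = 154.982572; p = √p² = 12.449200; φ = atan2(cos β − cos α, d + sin α − sin β) = -0.108175 rad; t = (φ − α) mod 2π = 0.142061 rad, q = (β − φ) mod 2π = 4.435938 rad → L = 7.8·(0.142061 + 12.449200 + 4.435938) = 7.8·17.027198 = 132.812147 m
RSR: p² = 2 + d² − 2cos(α−β) + 2d(sin β − sin α) = 123.198830; p = √p² = 11.099497; φ = atan2(cos α − cos β, d − sin α + sin β) = 0.121390 rad; t = (α − φ) mod 2π = 5.911559 rad, q = (φ − β) mod 2π = 2.076813 rad → L = 7.8·(5.911559 + 11.099497 + 2.076813) = 7.8·19.087869 = 148.885377 m
LSR: p² = d² − 2 + 2cos(α−β) + 2d(sin α + sin β) = 107.076548; p = √p² = 10.347780; φ = atan2(−cos α − cos β, d + sin α + sin β) − atan2(−2, p) = 0.134568 rad; t = (φ − α) mod 2π = 0.384803 rad, q = (φ − β) mod 2π = 2.089990 rad → L = 7.8·(0.384803 + 10.347780 + 2.089990) = 7.8·12.822573 = 100.016068 m
RSL: p² = d² − 2 + 2cos(α−β) − 2d(sin α + sin β) = 162.032964; p = √p² = 12.729217; φ = atan2(cos α + cos β, d − sin α − sin β) − atan2(2, p) = -0.109758 rad; t = (α − φ) mod 2π = 6.142707 rad, q = (β − φ) mod 2π = 4.437521 rad → L = 7.8·(6.142707 + 12.729217 + 4.437521) = 7.8·23.309445 = 181.813670 m
RLR: c = (6 − d² + 2cos(α−β) + 2d(sin α − sin β))/8 = -14.399854, |c| > 1 → infeasible
LRL: c = (6 − d² + 2cos(α−β) − 2d(sin α − sin β))/8 = -18.372822, |c| > 1 → infeasible
Shortest: LSR with L = 100.016068 m ≈ 100.0161 m
Convert LSR to answer units (arcs ×180/π): t = 0.384803·180/π = 22.0476°, p = ρ·p = 7.8·10.347780 = 80.7127 m, q = 2.089990·180/π = 119.7476°, L = 100.0161 m.

LSR: t = 22.0476°, p = 80.7127 m, q = 119.7476°, L = 100.0161 m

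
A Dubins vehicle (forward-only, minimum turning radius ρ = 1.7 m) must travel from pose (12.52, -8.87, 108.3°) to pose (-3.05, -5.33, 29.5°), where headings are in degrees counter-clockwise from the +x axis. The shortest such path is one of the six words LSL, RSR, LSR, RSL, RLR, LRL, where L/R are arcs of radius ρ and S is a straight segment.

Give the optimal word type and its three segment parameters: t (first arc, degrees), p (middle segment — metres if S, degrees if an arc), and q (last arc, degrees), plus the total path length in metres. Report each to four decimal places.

LSR: t = 75.2433°, p = 12.9335 m, q = 154.0433°, L = 19.7365 m

Let ψ = atan2(Δy, Δx) = atan2(3.54, -15.57) = 167.1910° be the start→goal bearing.
Normalize: d = |goal − start| / ρ = 15.967357/1.7 = 9.392563, α = (θ_start − ψ) mod 360° = 301.1090° = 5.255344 rad, β = (θ_goal − ψ) mod 360° = 222.3090° = 3.880025 rad.
Common terms: sin α = -0.856186, cos α = 0.516668, sin β = -0.673129, cos β = -0.739525, cos(α−β) = 0.194234, d² = 88.220242. Work in radians in the unit-radius frame; every candidate has L = ρ·(t + p + q).
LSL: p² = 2 + d² − 2cos(α−β) + 2d(sin α − sin β) = 86.393035; p = √p² = 9.294785; φ = atan2(cos β − cos α, d + sin α − sin β) = -0.135565 rad; t = (φ − α) mod 2π = 0.892276 rad, q = (β − φ) mod 2π = 4.015590 rad → L = 1.7·(0.892276 + 9.294785 + 4.015590) = 1.7·14.202651 = 24.144507 m
RSR: p² = 2 + d² − 2cos(α−β) + 2d(sin β − sin α) = 93.270512; p = √p² = 9.657666; φ = atan2(cos α − cos β, d − sin α + sin β) = 0.130442 rad; t = (α − φ) mod 2π = 5.124902 rad, q = (φ − β) mod 2π = 2.533602 rad → L = 1.7·(5.124902 + 9.657666 + 2.533602) = 1.7·17.316171 = 29.437490 m
LSR: p² = d² − 2 + 2cos(α−β) + 2d(sin α + sin β) = 57.880340; p = √p² = 7.607913; φ = atan2(−cos α − cos β, d + sin α + sin β) − atan2(−2, p) = 0.285402 rad; t = (φ − α) mod 2π = 1.313243 rad, q = (φ − β) mod 2π = 2.688562 rad → L = 1.7·(1.313243 + 7.607913 + 2.688562) = 1.7·11.609718 = 19.736521 m
RSL: p² = d² − 2 + 2cos(α−β) − 2d(sin α + sin β) = 115.337082; p = √p² = 10.739510; φ = atan2(cos α + cos β, d − sin α − sin β) − atan2(2, p) = -0.204521 rad; t = (α − φ) mod 2π = 5.459865 rad, q = (β − φ) mod 2π = 4.084546 rad → L = 1.7·(5.459865 + 10.739510 + 4.084546) = 1.7·20.283921 = 34.482665 m
RLR: c = (6 − d² + 2cos(α−β) + 2d(sin α − sin β))/8 = -10.658814, |c| > 1 → infeasible
LRL: c = (6 − d² + 2cos(α−β) − 2d(sin α − sin β))/8 = -9.799129, |c| > 1 → infeasible
Shortest: LSR with L = 19.736521 m ≈ 19.7365 m
Convert LSR to answer units (arcs ×180/π): t = 1.313243·180/π = 75.2433°, p = ρ·p = 1.7·7.607913 = 12.9335 m, q = 2.688562·180/π = 154.0433°, L = 19.7365 m.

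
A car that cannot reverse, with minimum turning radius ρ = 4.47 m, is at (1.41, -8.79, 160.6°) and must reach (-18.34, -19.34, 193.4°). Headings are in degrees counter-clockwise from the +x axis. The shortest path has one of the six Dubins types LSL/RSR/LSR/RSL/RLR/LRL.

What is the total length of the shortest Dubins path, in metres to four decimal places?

Let ψ = atan2(Δy, Δx) = atan2(-10.55, -19.75) = -151.8899° be the start→goal bearing.
Normalize: d = |goal − start| / ρ = 22.391181/4.47 = 5.009213, α = (θ_start − ψ) mod 360° = 312.4899° = 5.453977 rad, β = (θ_goal − ψ) mod 360° = 345.2899° = 6.026445 rad.
Common terms: sin α = -0.737397, cos α = 0.675460, sin β = -0.253929, cos β = 0.967223, cos(α−β) = 0.840567, d² = 25.092213. Work in radians in the unit-radius frame; every candidate has L = ρ·(t + p + q).
LSL: p² = 2 + d² − 2cos(α−β) + 2d(sin α − sin β) = 20.567493; p = √p² = 4.535140; φ = atan2(cos β − cos α, d + sin α − sin β) = 0.064378 rad; t = (φ − α) mod 2π = 0.893586 rad, q = (β − φ) mod 2π = 5.962067 rad → L = 4.47·(0.893586 + 4.535140 + 5.962067) = 4.47·11.390793 = 50.916845 m
RSR: p² = 2 + d² − 2cos(α−β) + 2d(sin β − sin α) = 30.254667; p = √p² = 5.500424; φ = atan2(cos α − cos β, d − sin α + sin β) = -0.053069 rad; t = (α − φ) mod 2π = 5.507046 rad, q = (φ − β) mod 2π = 0.203671 rad → L = 4.47·(5.507046 + 5.500424 + 0.203671) = 4.47·11.211142 = 50.113803 m
LSR: p² = d² − 2 + 2cos(α−β) + 2d(sin α + sin β) = 14.841827; p = √p² = 3.852509; φ = atan2(−cos α − cos β, d + sin α + sin β) − atan2(−2, p) = 0.090738 rad; t = (φ − α) mod 2π = 0.919946 rad, q = (φ − β) mod 2π = 0.347478 rad → L = 4.47·(0.919946 + 3.852509 + 0.347478) = 4.47·5.119933 = 22.886101 m
RSL: p² = d² − 2 + 2cos(α−β) − 2d(sin α + sin β) = 34.704866; p = √p² = 5.891084; φ = atan2(cos α + cos β, d − sin α − sin β) − atan2(2, p) = -0.060078 rad; t = (α − φ) mod 2π = 5.514055 rad, q = (β − φ) mod 2π = 6.086523 rad → L = 4.47·(5.514055 + 5.891084 + 6.086523) = 4.47·17.491661 = 78.187726 m
RLR: c = (6 − d² + 2cos(α−β) + 2d(sin α − sin β))/8 = -2.781833, |c| > 1 → infeasible
LRL: c = (6 − d² + 2cos(α−β) − 2d(sin α − sin β))/8 = -1.570937, |c| > 1 → infeasible
Shortest: LSR with L = 22.886101 m ≈ 22.8861 m

22.8861 m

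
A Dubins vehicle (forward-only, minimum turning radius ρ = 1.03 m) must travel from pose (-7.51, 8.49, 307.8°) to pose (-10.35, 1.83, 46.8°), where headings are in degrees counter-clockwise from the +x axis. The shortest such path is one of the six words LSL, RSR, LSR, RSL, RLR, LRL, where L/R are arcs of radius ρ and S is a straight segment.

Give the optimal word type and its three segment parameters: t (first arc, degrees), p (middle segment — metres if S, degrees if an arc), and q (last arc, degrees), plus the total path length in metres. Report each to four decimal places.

RSL: t = 85.4129°, p = 5.6399 m, q = 184.4129°, L = 10.4906 m

Let ψ = atan2(Δy, Δx) = atan2(-6.66, -2.84) = -113.0947° be the start→goal bearing.
Normalize: d = |goal − start| / ρ = 7.240249/1.03 = 7.029368, α = (θ_start − ψ) mod 360° = 60.8947° = 1.062813 rad, β = (θ_goal − ψ) mod 360° = 159.8947° = 2.790689 rad.
Common terms: sin α = 0.873727, cos α = 0.486416, sin β = 0.343747, cos β = -0.939062, cos(α−β) = -0.156434, d² = 49.412009. Work in radians in the unit-radius frame; every candidate has L = ρ·(t + p + q).
LSL: p² = 2 + d² − 2cos(α−β) + 2d(sin α − sin β) = 59.175729; p = √p² = 7.692576; φ = atan2(cos β − cos α, d + sin α − sin β) = -0.186383 rad; t = (φ − α) mod 2π = 5.033990 rad, q = (β − φ) mod 2π = 2.977072 rad → L = 1.03·(5.033990 + 7.692576 + 2.977072) = 1.03·15.703637 = 16.174747 m
RSR: p² = 2 + d² − 2cos(α−β) + 2d(sin β − sin α) = 44.274026; p = √p² = 6.653873; φ = atan2(cos α − cos β, d − sin α + sin β) = 0.215906 rad; t = (α − φ) mod 2π = 0.846906 rad, q = (φ − β) mod 2π = 3.708403 rad → L = 1.03·(0.846906 + 6.653873 + 3.708403) = 1.03·11.209182 = 11.545458 m
LSR: p² = d² − 2 + 2cos(α−β) + 2d(sin α + sin β) = 64.215284; p = √p² = 8.013444; φ = atan2(−cos α − cos β, d + sin α + sin β) − atan2(−2, p) = 0.299416 rad; t = (φ − α) mod 2π = 5.519789 rad, q = (φ − β) mod 2π = 3.791913 rad → L = 1.03·(5.519789 + 8.013444 + 3.791913) = 1.03·17.325145 = 17.844900 m
RSL: p² = d² − 2 + 2cos(α−β) − 2d(sin α + sin β) = 29.982996; p = √p² = 5.475673; φ = atan2(cos α + cos β, d − sin α − sin β) − atan2(2, p) = -0.427923 rad; t = (α − φ) mod 2π = 1.490736 rad, q = (β − φ) mod 2π = 3.218612 rad → L = 1.03·(1.490736 + 5.475673 + 3.218612) = 1.03·10.185020 = 10.490571 m
RLR: c = (6 − d² + 2cos(α−β) + 2d(sin α − sin β))/8 = -4.534253, |c| > 1 → infeasible
LRL: c = (6 − d² + 2cos(α−β) − 2d(sin α − sin β))/8 = -6.396966, |c| > 1 → infeasible
Shortest: RSL with L = 10.490571 m ≈ 10.4906 m
Convert RSL to answer units (arcs ×180/π): t = 1.490736·180/π = 85.4129°, p = ρ·p = 1.03·5.475673 = 5.6399 m, q = 3.218612·180/π = 184.4129°, L = 10.4906 m.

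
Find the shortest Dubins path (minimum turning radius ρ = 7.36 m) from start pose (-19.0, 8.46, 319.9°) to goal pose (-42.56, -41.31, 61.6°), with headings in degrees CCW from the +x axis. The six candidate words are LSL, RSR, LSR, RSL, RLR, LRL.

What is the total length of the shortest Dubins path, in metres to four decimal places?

Let ψ = atan2(Δy, Δx) = atan2(-49.77, -23.56) = -115.3318° be the start→goal bearing.
Normalize: d = |goal − start| / ρ = 55.064748/7.36 = 7.481623, α = (θ_start − ψ) mod 360° = 75.2318° = 1.313043 rad, β = (θ_goal − ψ) mod 360° = 176.9318° = 3.088043 rad.
Common terms: sin α = 0.966965, cos α = 0.254909, sin β = 0.053524, cos β = -0.998567, cos(α−β) = -0.202787, d² = 55.974689. Work in radians in the unit-radius frame; every candidate has L = ρ·(t + p + q).
LSL: p² = 2 + d² − 2cos(α−β) + 2d(sin α − sin β) = 72.048305; p = √p² = 8.488127; φ = atan2(cos β − cos α, d + sin α − sin β) = -0.148216 rad; t = (φ − α) mod 2π = 4.821926 rad, q = (β − φ) mod 2π = 3.236259 rad → L = 7.36·(4.821926 + 8.488127 + 3.236259) = 7.36·16.546312 = 121.780860 m
RSR: p² = 2 + d² − 2cos(α−β) + 2d(sin β − sin α) = 44.712221; p = √p² = 6.686720; φ = atan2(cos α − cos β, d − sin α + sin β) = 0.188573 rad; t = (α − φ) mod 2π = 1.124470 rad, q = (φ − β) mod 2π = 3.383715 rad → L = 7.36·(1.124470 + 6.686720 + 3.383715) = 7.36·11.194905 = 82.394503 m
LSR: p² = d² − 2 + 2cos(α−β) + 2d(sin α + sin β) = 68.838948; p = √p² = 8.296924; φ = atan2(−cos α − cos β, d + sin α + sin β) − atan2(−2, p) = 0.323786 rad; t = (φ − α) mod 2π = 5.293928 rad, q = (φ − β) mod 2π = 3.518928 rad → L = 7.36·(5.293928 + 8.296924 + 3.518928) = 7.36·17.109781 = 125.927985 m
RSL: p² = d² − 2 + 2cos(α−β) − 2d(sin α + sin β) = 38.299281; p = √p² = 6.188641; φ = atan2(cos α + cos β, d − sin α − sin β) − atan2(2, p) = -0.427171 rad; t = (α − φ) mod 2π = 1.740214 rad, q = (β − φ) mod 2π = 3.515214 rad → L = 7.36·(1.740214 + 6.188641 + 3.515214) = 7.36·11.444069 = 84.228351 m
RLR: c = (6 − d² + 2cos(α−β) + 2d(sin α − sin β))/8 = -4.589028, |c| > 1 → infeasible
LRL: c = (6 − d² + 2cos(α−β) − 2d(sin α − sin β))/8 = -8.006038, |c| > 1 → infeasible
Shortest: RSR with L = 82.394503 m ≈ 82.3945 m

82.3945 m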